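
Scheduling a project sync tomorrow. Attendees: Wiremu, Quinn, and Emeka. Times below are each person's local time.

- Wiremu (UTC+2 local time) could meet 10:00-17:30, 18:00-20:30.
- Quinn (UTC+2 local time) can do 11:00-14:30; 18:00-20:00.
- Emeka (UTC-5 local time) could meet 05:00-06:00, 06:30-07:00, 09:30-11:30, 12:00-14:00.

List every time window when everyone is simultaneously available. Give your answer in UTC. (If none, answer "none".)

10:00-11:00, 11:30-12:00, 16:00-16:30, 17:00-18:00

Wiremu in UTC: 08:00-15:30, 16:00-18:30 (subtract 2h to convert from UTC+2).
Quinn in UTC: 09:00-12:30, 16:00-18:00 (subtract 2h to convert from UTC+2).
Emeka in UTC: 10:00-11:00, 11:30-12:00, 14:30-16:30, 17:00-19:00 (add 5h to convert from UTC-5).
Wiremu ∩ Quinn: 09:00-12:30, 16:00-18:00.
Wiremu ∩ Quinn ∩ Emeka: 10:00-11:00, 11:30-12:00, 16:00-16:30, 17:00-18:00.
So the common availability across everyone is 10:00-11:00, 11:30-12:00, 16:00-16:30, 17:00-18:00.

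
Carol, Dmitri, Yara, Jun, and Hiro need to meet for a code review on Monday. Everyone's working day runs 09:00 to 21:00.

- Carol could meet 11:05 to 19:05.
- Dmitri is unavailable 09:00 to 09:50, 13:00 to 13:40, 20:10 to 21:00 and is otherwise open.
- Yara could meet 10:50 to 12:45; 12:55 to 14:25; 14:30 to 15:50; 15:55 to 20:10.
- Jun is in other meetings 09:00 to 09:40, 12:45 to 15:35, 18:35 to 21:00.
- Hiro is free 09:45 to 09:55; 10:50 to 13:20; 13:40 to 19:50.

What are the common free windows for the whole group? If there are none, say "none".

11:05-12:45, 15:35-15:50, 15:55-18:35

Carol free: 11:05-19:05.
Dmitri free: 09:50-13:00, 13:40-20:10 (invert busy blocks within the working day).
Yara free: 10:50-12:45, 12:55-14:25, 14:30-15:50, 15:55-20:10.
Jun free: 09:40-12:45, 15:35-18:35 (invert busy blocks within the working day).
Hiro free: 09:45-09:55, 10:50-13:20, 13:40-19:50.
Carol ∩ Dmitri: 11:05-13:00, 13:40-19:05.
Carol ∩ Dmitri ∩ Yara: 11:05-12:45, 12:55-13:00, 13:40-14:25, 14:30-15:50, 15:55-19:05.
Carol ∩ Dmitri ∩ Yara ∩ Jun: 11:05-12:45, 15:35-15:50, 15:55-18:35.
Carol ∩ Dmitri ∩ Yara ∩ Jun ∩ Hiro: 11:05-12:45, 15:35-15:50, 15:55-18:35.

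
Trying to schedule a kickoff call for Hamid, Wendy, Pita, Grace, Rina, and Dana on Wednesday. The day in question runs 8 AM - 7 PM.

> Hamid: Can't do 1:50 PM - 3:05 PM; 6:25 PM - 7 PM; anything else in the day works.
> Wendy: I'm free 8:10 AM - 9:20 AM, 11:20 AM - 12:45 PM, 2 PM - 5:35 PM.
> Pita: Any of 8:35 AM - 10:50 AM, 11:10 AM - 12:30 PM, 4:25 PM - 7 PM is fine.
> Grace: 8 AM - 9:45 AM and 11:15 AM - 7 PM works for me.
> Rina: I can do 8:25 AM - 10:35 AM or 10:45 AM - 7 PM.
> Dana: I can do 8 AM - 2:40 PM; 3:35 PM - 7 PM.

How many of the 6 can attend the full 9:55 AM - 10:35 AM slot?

4

Hamid free: 08:00-13:50, 15:05-18:25 (invert busy blocks within the working day).
Wendy free: 08:10-09:20, 11:20-12:45, 14:00-17:35.
Pita free: 08:35-10:50, 11:10-12:30, 16:25-19:00.
Grace free: 08:00-09:45, 11:15-19:00.
Rina free: 08:25-10:35, 10:45-19:00.
Dana free: 08:00-14:40, 15:35-19:00.
Hamid, Pita, Rina, and Dana can make the full 09:55-10:35 slot — that's 4.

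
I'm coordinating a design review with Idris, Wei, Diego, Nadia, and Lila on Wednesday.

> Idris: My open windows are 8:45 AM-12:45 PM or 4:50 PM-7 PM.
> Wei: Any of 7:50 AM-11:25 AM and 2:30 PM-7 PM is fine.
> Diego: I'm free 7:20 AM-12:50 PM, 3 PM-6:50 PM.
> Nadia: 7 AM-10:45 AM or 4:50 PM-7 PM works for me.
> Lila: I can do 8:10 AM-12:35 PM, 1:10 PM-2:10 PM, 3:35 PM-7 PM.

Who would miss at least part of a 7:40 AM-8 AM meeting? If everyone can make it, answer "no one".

Idris, Lila, Wei

Idris: not fully free for 07:40-08:00. Wei: not fully free for 07:40-08:00. Diego: free for 07:40-08:00. Nadia: free for 07:40-08:00. Lila: not fully free for 07:40-08:00.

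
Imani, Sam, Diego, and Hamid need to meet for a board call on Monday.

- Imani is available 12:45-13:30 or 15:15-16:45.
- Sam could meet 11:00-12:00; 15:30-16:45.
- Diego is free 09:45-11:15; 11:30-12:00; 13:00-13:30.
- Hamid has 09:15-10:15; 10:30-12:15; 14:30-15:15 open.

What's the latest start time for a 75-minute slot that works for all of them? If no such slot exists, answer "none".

Imani ∩ Sam: 15:30-16:45.
Imani ∩ Sam ∩ Diego: ∅.
Imani ∩ Sam ∩ Diego ∩ Hamid: ∅.
There is no time when everyone is free.
No common window is at least 75 minutes long.

none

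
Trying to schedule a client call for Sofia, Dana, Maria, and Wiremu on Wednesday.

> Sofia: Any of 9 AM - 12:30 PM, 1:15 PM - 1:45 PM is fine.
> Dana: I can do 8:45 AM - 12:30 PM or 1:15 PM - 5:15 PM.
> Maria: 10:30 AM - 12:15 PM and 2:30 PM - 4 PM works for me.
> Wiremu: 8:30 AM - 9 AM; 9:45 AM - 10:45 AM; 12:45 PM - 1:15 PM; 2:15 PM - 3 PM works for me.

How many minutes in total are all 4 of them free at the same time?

Sofia ∩ Dana: 09:00-12:30, 13:15-13:45.
Sofia ∩ Dana ∩ Maria: 10:30-12:15.
Sofia ∩ Dana ∩ Maria ∩ Wiremu: 10:30-10:45.
That's a single block of 15 minutes.

15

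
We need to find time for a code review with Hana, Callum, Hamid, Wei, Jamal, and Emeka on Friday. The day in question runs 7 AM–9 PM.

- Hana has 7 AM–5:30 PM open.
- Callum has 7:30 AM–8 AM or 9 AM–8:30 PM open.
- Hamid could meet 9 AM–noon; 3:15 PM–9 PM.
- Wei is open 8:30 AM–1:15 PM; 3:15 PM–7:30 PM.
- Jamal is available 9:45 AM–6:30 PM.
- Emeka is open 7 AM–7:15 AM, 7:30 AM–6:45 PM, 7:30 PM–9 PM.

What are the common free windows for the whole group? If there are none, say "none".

Hana ∩ Callum: 07:30-08:00, 09:00-17:30.
Hana ∩ Callum ∩ Hamid: 09:00-12:00, 15:15-17:30.
Hana ∩ Callum ∩ Hamid ∩ Wei: 09:00-12:00, 15:15-17:30.
Hana ∩ Callum ∩ Hamid ∩ Wei ∩ Jamal: 09:45-12:00, 15:15-17:30.
Hana ∩ Callum ∩ Hamid ∩ Wei ∩ Jamal ∩ Emeka: 09:45-12:00, 15:15-17:30.
Those are the intersection windows.

09:45-12:00, 15:15-17:30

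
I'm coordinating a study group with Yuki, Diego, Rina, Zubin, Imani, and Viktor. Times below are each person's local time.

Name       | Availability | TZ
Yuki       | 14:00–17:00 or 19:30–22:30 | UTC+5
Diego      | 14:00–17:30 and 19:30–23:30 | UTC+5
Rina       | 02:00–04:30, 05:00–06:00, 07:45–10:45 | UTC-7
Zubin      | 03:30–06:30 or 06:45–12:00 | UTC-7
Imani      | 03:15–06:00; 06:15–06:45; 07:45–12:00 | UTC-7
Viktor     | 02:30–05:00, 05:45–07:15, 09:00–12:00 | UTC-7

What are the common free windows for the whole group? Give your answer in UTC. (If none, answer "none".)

10:30-11:30, 16:00-17:30

Yuki in UTC: 09:00-12:00, 14:30-17:30 (subtract 5h to convert from UTC+5).
Diego in UTC: 09:00-12:30, 14:30-18:30 (subtract 5h to convert from UTC+5).
Rina in UTC: 09:00-11:30, 12:00-13:00, 14:45-17:45 (add 7h to convert from UTC-7).
Zubin in UTC: 10:30-13:30, 13:45-19:00 (add 7h to convert from UTC-7).
Imani in UTC: 10:15-13:00, 13:15-13:45, 14:45-19:00 (add 7h to convert from UTC-7).
Viktor in UTC: 09:30-12:00, 12:45-14:15, 16:00-19:00 (add 7h to convert from UTC-7).
Yuki ∩ Diego: 09:00-12:00, 14:30-17:30.
Yuki ∩ Diego ∩ Rina: 09:00-11:30, 14:45-17:30.
Yuki ∩ Diego ∩ Rina ∩ Zubin: 10:30-11:30, 14:45-17:30.
Yuki ∩ Diego ∩ Rina ∩ Zubin ∩ Imani: 10:30-11:30, 14:45-17:30.
Yuki ∩ Diego ∩ Rina ∩ Zubin ∩ Imani ∩ Viktor: 10:30-11:30, 16:00-17:30.
So the common availability across everyone is 10:30-11:30, 16:00-17:30.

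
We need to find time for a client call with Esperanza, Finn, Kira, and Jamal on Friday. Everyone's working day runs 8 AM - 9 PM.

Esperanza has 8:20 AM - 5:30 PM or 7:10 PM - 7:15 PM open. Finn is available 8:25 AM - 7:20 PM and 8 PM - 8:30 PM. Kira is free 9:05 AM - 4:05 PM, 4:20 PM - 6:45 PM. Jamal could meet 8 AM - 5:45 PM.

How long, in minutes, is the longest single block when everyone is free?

420

Esperanza ∩ Finn: 08:25-17:30, 19:10-19:15.
Esperanza ∩ Finn ∩ Kira: 09:05-16:05, 16:20-17:30.
Esperanza ∩ Finn ∩ Kira ∩ Jamal: 09:05-16:05, 16:20-17:30.
Those are the intersection windows.
The longest is 09:05-16:05 at 420 minutes.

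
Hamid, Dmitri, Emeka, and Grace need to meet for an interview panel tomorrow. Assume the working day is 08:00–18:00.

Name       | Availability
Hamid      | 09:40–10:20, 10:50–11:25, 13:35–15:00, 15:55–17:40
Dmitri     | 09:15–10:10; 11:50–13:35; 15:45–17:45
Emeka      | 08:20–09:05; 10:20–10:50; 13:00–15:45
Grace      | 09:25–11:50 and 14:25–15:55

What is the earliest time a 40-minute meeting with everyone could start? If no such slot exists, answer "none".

Hamid ∩ Dmitri: 09:40-10:10, 15:55-17:40.
Hamid ∩ Dmitri ∩ Emeka: ∅.
Hamid ∩ Dmitri ∩ Emeka ∩ Grace: ∅.
There is no time when everyone is free.
No common window is at least 40 minutes long.

none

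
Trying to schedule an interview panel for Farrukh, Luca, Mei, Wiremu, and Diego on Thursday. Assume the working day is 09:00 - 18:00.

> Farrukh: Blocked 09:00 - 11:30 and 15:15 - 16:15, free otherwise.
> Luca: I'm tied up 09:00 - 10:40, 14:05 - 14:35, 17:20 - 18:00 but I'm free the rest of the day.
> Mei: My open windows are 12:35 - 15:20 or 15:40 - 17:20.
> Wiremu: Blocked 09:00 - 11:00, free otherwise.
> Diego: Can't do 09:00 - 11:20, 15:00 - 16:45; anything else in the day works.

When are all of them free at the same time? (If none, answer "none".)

Farrukh free: 11:30-15:15, 16:15-18:00 (invert busy blocks within the working day).
Luca free: 10:40-14:05, 14:35-17:20 (invert busy blocks within the working day).
Mei free: 12:35-15:20, 15:40-17:20.
Wiremu free: 11:00-18:00 (invert busy blocks within the working day).
Diego free: 11:20-15:00, 16:45-18:00 (invert busy blocks within the working day).
Farrukh ∩ Luca: 11:30-14:05, 14:35-15:15, 16:15-17:20.
Farrukh ∩ Luca ∩ Mei: 12:35-14:05, 14:35-15:15, 16:15-17:20.
Farrukh ∩ Luca ∩ Mei ∩ Wiremu: 12:35-14:05, 14:35-15:15, 16:15-17:20.
Farrukh ∩ Luca ∩ Mei ∩ Wiremu ∩ Diego: 12:35-14:05, 14:35-15:00, 16:45-17:20.
Those are the intersection windows.

12:35-14:05, 14:35-15:00, 16:45-17:20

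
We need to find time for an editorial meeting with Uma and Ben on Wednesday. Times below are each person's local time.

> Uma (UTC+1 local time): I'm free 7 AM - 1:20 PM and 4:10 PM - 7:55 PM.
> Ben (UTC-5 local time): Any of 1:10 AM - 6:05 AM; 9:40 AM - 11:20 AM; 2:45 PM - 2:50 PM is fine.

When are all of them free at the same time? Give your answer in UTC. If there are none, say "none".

Uma in UTC: 06:00-12:20, 15:10-18:55 (subtract 1h to convert from UTC+1).
Ben in UTC: 06:10-11:05, 14:40-16:20, 19:45-19:50 (add 5h to convert from UTC-5).
Uma ∩ Ben: 06:10-11:05, 15:10-16:20.

06:10-11:05, 15:10-16:20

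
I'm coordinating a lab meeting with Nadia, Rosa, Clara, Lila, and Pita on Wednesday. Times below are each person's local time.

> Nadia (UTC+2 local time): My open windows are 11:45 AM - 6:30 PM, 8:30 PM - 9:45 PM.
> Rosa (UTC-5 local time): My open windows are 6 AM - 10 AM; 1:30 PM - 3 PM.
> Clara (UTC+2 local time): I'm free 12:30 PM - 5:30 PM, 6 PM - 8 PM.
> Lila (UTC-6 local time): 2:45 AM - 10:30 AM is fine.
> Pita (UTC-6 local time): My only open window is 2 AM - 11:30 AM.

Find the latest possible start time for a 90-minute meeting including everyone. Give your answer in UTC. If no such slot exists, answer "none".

Nadia in UTC: 09:45-16:30, 18:30-19:45 (subtract 2h to convert from UTC+2).
Rosa in UTC: 11:00-15:00, 18:30-20:00 (add 5h to convert from UTC-5).
Clara in UTC: 10:30-15:30, 16:00-18:00 (subtract 2h to convert from UTC+2).
Lila in UTC: 08:45-16:30 (add 6h to convert from UTC-6).
Pita in UTC: 08:00-17:30 (add 6h to convert from UTC-6).
Nadia ∩ Rosa: 11:00-15:00, 18:30-19:45.
Nadia ∩ Rosa ∩ Clara: 11:00-15:00.
Nadia ∩ Rosa ∩ Clara ∩ Lila: 11:00-15:00.
Nadia ∩ Rosa ∩ Clara ∩ Lila ∩ Pita: 11:00-15:00.
The last common window of at least 90 minutes is 11:00-15:00; a 90-minute meeting can start as late as 13:30 and still end by 15:00.

13:30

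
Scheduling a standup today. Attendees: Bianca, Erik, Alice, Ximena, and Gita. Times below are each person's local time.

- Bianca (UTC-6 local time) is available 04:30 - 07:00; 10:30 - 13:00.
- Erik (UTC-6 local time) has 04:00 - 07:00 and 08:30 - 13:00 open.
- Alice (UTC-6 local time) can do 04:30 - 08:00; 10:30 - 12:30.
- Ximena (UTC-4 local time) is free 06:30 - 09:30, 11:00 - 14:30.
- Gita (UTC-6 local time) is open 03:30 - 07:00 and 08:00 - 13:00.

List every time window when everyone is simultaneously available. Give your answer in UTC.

Bianca in UTC: 10:30-13:00, 16:30-19:00 (add 6h to convert from UTC-6).
Erik in UTC: 10:00-13:00, 14:30-19:00 (add 6h to convert from UTC-6).
Alice in UTC: 10:30-14:00, 16:30-18:30 (add 6h to convert from UTC-6).
Ximena in UTC: 10:30-13:30, 15:00-18:30 (add 4h to convert from UTC-4).
Gita in UTC: 09:30-13:00, 14:00-19:00 (add 6h to convert from UTC-6).
Bianca ∩ Erik: 10:30-13:00, 16:30-19:00.
Bianca ∩ Erik ∩ Alice: 10:30-13:00, 16:30-18:30.
Bianca ∩ Erik ∩ Alice ∩ Ximena: 10:30-13:00, 16:30-18:30.
Bianca ∩ Erik ∩ Alice ∩ Ximena ∩ Gita: 10:30-13:00, 16:30-18:30.
So the common availability across everyone is 10:30-13:00, 16:30-18:30.

10:30-13:00, 16:30-18:30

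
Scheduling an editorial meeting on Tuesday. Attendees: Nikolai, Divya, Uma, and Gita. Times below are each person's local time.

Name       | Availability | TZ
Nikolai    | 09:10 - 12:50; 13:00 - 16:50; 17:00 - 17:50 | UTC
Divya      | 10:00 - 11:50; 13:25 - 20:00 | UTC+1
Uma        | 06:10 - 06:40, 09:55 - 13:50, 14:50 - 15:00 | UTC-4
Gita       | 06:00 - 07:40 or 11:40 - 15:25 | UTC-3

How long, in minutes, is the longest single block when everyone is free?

130

Nikolai in UTC: 09:10-12:50, 13:00-16:50, 17:00-17:50.
Divya in UTC: 09:00-10:50, 12:25-19:00 (subtract 1h to convert from UTC+1).
Uma in UTC: 10:10-10:40, 13:55-17:50, 18:50-19:00 (add 4h to convert from UTC-4).
Gita in UTC: 09:00-10:40, 14:40-18:25 (add 3h to convert from UTC-3).
Nikolai ∩ Divya: 09:10-10:50, 12:25-12:50, 13:00-16:50, 17:00-17:50.
Nikolai ∩ Divya ∩ Uma: 10:10-10:40, 13:55-16:50, 17:00-17:50.
Nikolai ∩ Divya ∩ Uma ∩ Gita: 10:10-10:40, 14:40-16:50, 17:00-17:50.
Those are the intersection windows.
The longest is 14:40-16:50 at 130 minutes.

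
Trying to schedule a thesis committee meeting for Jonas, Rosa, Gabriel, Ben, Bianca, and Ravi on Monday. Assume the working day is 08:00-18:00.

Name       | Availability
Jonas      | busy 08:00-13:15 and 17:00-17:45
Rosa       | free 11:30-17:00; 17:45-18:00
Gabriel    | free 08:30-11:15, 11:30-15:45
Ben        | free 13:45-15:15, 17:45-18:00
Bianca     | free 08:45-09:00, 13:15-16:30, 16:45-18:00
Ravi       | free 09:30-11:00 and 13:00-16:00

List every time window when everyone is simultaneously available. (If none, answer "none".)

Jonas free: 13:15-17:00, 17:45-18:00 (invert busy blocks within the working day).
Rosa free: 11:30-17:00, 17:45-18:00.
Gabriel free: 08:30-11:15, 11:30-15:45.
Ben free: 13:45-15:15, 17:45-18:00.
Bianca free: 08:45-09:00, 13:15-16:30, 16:45-18:00.
Ravi free: 09:30-11:00, 13:00-16:00.
Jonas ∩ Rosa: 13:15-17:00, 17:45-18:00.
Jonas ∩ Rosa ∩ Gabriel: 13:15-15:45.
Jonas ∩ Rosa ∩ Gabriel ∩ Ben: 13:45-15:15.
Jonas ∩ Rosa ∩ Gabriel ∩ Ben ∩ Bianca: 13:45-15:15.
Jonas ∩ Rosa ∩ Gabriel ∩ Ben ∩ Bianca ∩ Ravi: 13:45-15:15.
Those are the intersection windows.

13:45-15:15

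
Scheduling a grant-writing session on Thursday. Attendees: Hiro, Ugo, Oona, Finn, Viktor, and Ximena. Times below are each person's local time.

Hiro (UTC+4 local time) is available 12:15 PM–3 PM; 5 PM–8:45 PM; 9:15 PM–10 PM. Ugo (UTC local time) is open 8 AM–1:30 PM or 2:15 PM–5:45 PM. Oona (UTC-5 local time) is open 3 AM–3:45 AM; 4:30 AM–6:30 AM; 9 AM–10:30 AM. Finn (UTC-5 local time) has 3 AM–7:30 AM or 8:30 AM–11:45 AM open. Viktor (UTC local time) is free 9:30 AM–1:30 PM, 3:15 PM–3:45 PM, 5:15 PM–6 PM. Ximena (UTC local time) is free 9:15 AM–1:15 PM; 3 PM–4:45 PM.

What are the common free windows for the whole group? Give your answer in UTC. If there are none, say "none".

09:30-11:00, 15:15-15:30

Hiro in UTC: 08:15-11:00, 13:00-16:45, 17:15-18:00 (subtract 4h to convert from UTC+4).
Ugo in UTC: 08:00-13:30, 14:15-17:45.
Oona in UTC: 08:00-08:45, 09:30-11:30, 14:00-15:30 (add 5h to convert from UTC-5).
Finn in UTC: 08:00-12:30, 13:30-16:45 (add 5h to convert from UTC-5).
Viktor in UTC: 09:30-13:30, 15:15-15:45, 17:15-18:00.
Ximena in UTC: 09:15-13:15, 15:00-16:45.
Hiro ∩ Ugo: 08:15-11:00, 13:00-13:30, 14:15-16:45, 17:15-17:45.
Hiro ∩ Ugo ∩ Oona: 08:15-08:45, 09:30-11:00, 14:15-15:30.
Hiro ∩ Ugo ∩ Oona ∩ Finn: 08:15-08:45, 09:30-11:00, 14:15-15:30.
Hiro ∩ Ugo ∩ Oona ∩ Finn ∩ Viktor: 09:30-11:00, 15:15-15:30.
Hiro ∩ Ugo ∩ Oona ∩ Finn ∩ Viktor ∩ Ximena: 09:30-11:00, 15:15-15:30.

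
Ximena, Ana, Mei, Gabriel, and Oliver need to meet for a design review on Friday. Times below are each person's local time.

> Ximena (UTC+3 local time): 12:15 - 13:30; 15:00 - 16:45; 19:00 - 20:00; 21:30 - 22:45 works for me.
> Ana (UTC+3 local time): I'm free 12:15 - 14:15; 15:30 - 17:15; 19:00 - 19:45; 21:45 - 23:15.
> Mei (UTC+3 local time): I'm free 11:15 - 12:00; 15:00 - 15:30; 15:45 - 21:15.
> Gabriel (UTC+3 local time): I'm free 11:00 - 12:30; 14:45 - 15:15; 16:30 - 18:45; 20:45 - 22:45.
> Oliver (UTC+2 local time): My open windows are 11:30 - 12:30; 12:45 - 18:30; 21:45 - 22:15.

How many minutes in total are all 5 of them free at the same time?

15

Ximena in UTC: 09:15-10:30, 12:00-13:45, 16:00-17:00, 18:30-19:45 (subtract 3h to convert from UTC+3).
Ana in UTC: 09:15-11:15, 12:30-14:15, 16:00-16:45, 18:45-20:15 (subtract 3h to convert from UTC+3).
Mei in UTC: 08:15-09:00, 12:00-12:30, 12:45-18:15 (subtract 3h to convert from UTC+3).
Gabriel in UTC: 08:00-09:30, 11:45-12:15, 13:30-15:45, 17:45-19:45 (subtract 3h to convert from UTC+3).
Oliver in UTC: 09:30-10:30, 10:45-16:30, 19:45-20:15 (subtract 2h to convert from UTC+2).
Ximena ∩ Ana: 09:15-10:30, 12:30-13:45, 16:00-16:45, 18:45-19:45.
Ximena ∩ Ana ∩ Mei: 12:45-13:45, 16:00-16:45.
Ximena ∩ Ana ∩ Mei ∩ Gabriel: 13:30-13:45.
Ximena ∩ Ana ∩ Mei ∩ Gabriel ∩ Oliver: 13:30-13:45.
That's a single block of 15 minutes.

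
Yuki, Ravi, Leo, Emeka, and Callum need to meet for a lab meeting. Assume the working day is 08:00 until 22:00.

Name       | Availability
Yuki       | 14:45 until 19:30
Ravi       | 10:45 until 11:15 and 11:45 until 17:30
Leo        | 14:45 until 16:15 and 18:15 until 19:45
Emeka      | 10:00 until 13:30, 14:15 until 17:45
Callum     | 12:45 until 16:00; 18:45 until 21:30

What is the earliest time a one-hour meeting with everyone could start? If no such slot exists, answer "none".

14:45

Yuki ∩ Ravi: 14:45-17:30.
Yuki ∩ Ravi ∩ Leo: 14:45-16:15.
Yuki ∩ Ravi ∩ Leo ∩ Emeka: 14:45-16:15.
Yuki ∩ Ravi ∩ Leo ∩ Emeka ∩ Callum: 14:45-16:00.
The first common window of at least 60 minutes is 14:45-16:00, so the earliest start is 14:45.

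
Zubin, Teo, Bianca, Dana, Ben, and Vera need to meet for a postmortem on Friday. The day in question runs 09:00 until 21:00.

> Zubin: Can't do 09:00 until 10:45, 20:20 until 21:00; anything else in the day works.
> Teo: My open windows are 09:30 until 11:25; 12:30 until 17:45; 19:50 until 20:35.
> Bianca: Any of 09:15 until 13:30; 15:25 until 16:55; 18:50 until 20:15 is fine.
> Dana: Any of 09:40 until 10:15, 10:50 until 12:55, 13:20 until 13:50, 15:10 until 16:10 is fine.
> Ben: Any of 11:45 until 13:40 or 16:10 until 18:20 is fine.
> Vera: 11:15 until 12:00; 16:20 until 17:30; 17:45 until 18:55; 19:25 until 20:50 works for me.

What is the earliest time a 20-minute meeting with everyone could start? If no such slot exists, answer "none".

none

Zubin free: 10:45-20:20 (invert busy blocks within the working day).
Teo free: 09:30-11:25, 12:30-17:45, 19:50-20:35.
Bianca free: 09:15-13:30, 15:25-16:55, 18:50-20:15.
Dana free: 09:40-10:15, 10:50-12:55, 13:20-13:50, 15:10-16:10.
Ben free: 11:45-13:40, 16:10-18:20.
Vera free: 11:15-12:00, 16:20-17:30, 17:45-18:55, 19:25-20:50.
Zubin ∩ Teo: 10:45-11:25, 12:30-17:45, 19:50-20:20.
Zubin ∩ Teo ∩ Bianca: 10:45-11:25, 12:30-13:30, 15:25-16:55, 19:50-20:15.
Zubin ∩ Teo ∩ Bianca ∩ Dana: 10:50-11:25, 12:30-12:55, 13:20-13:30, 15:25-16:10.
Zubin ∩ Teo ∩ Bianca ∩ Dana ∩ Ben: 12:30-12:55, 13:20-13:30.
Zubin ∩ Teo ∩ Bianca ∩ Dana ∩ Ben ∩ Vera: ∅.
There is no time when everyone is free.
No common window is at least 20 minutes long.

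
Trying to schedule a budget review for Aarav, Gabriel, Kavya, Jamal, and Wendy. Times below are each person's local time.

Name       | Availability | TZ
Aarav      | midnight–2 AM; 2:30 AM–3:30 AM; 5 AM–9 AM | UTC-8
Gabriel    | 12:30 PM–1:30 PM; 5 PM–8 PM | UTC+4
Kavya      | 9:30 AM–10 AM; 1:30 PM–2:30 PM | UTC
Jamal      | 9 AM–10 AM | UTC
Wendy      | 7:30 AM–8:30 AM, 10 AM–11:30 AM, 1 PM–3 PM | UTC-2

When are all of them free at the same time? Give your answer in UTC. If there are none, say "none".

Aarav in UTC: 08:00-10:00, 10:30-11:30, 13:00-17:00 (add 8h to convert from UTC-8).
Gabriel in UTC: 08:30-09:30, 13:00-16:00 (subtract 4h to convert from UTC+4).
Kavya in UTC: 09:30-10:00, 13:30-14:30.
Jamal in UTC: 09:00-10:00.
Wendy in UTC: 09:30-10:30, 12:00-13:30, 15:00-17:00 (add 2h to convert from UTC-2).
Aarav ∩ Gabriel: 08:30-09:30, 13:00-16:00.
Aarav ∩ Gabriel ∩ Kavya: 13:30-14:30.
Aarav ∩ Gabriel ∩ Kavya ∩ Jamal: ∅.
Aarav ∩ Gabriel ∩ Kavya ∩ Jamal ∩ Wendy: ∅.
There is no time when everyone is free.

none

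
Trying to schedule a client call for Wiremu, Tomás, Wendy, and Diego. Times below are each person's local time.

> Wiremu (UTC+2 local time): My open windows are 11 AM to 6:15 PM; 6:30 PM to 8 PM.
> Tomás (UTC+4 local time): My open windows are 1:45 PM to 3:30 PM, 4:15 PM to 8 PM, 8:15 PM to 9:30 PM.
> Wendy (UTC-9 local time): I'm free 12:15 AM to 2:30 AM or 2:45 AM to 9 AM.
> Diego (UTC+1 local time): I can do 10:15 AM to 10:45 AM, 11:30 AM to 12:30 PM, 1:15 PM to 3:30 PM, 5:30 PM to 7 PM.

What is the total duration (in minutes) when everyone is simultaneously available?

255

Wiremu in UTC: 09:00-16:15, 16:30-18:00 (subtract 2h to convert from UTC+2).
Tomás in UTC: 09:45-11:30, 12:15-16:00, 16:15-17:30 (subtract 4h to convert from UTC+4).
Wendy in UTC: 09:15-11:30, 11:45-18:00 (add 9h to convert from UTC-9).
Diego in UTC: 09:15-09:45, 10:30-11:30, 12:15-14:30, 16:30-18:00 (subtract 1h to convert from UTC+1).
Wiremu ∩ Tomás: 09:45-11:30, 12:15-16:00, 16:30-17:30.
Wiremu ∩ Tomás ∩ Wendy: 09:45-11:30, 12:15-16:00, 16:30-17:30.
Wiremu ∩ Tomás ∩ Wendy ∩ Diego: 10:30-11:30, 12:15-14:30, 16:30-17:30.
So the common availability across everyone is 10:30-11:30, 12:15-14:30, 16:30-17:30.
Summing the common windows: 60 + 135 + 60 = 255 minutes.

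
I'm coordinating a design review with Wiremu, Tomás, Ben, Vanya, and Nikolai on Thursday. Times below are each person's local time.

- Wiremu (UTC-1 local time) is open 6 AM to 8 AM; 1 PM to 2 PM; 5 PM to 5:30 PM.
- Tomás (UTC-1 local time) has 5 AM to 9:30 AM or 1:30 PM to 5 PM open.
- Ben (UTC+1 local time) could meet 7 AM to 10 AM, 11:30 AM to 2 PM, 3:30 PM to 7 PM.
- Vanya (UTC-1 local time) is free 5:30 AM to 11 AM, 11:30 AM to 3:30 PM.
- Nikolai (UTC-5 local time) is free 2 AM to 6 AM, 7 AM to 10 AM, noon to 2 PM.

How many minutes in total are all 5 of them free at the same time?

Wiremu in UTC: 07:00-09:00, 14:00-15:00, 18:00-18:30 (add 1h to convert from UTC-1).
Tomás in UTC: 06:00-10:30, 14:30-18:00 (add 1h to convert from UTC-1).
Ben in UTC: 06:00-09:00, 10:30-13:00, 14:30-18:00 (subtract 1h to convert from UTC+1).
Vanya in UTC: 06:30-12:00, 12:30-16:30 (add 1h to convert from UTC-1).
Nikolai in UTC: 07:00-11:00, 12:00-15:00, 17:00-19:00 (add 5h to convert from UTC-5).
Wiremu ∩ Tomás: 07:00-09:00, 14:30-15:00.
Wiremu ∩ Tomás ∩ Ben: 07:00-09:00, 14:30-15:00.
Wiremu ∩ Tomás ∩ Ben ∩ Vanya: 07:00-09:00, 14:30-15:00.
Wiremu ∩ Tomás ∩ Ben ∩ Vanya ∩ Nikolai: 07:00-09:00, 14:30-15:00.
So the common availability across everyone is 07:00-09:00, 14:30-15:00.
Summing the common windows: 120 + 30 = 150 minutes.

150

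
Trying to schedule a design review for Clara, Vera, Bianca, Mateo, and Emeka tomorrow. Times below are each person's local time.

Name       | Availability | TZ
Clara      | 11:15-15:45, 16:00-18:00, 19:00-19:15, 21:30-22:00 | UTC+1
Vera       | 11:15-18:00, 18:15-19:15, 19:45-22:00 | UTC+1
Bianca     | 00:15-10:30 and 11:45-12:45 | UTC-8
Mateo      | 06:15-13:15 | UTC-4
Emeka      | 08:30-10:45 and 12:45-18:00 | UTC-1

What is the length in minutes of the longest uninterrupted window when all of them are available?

120

Clara in UTC: 10:15-14:45, 15:00-17:00, 18:00-18:15, 20:30-21:00 (subtract 1h to convert from UTC+1).
Vera in UTC: 10:15-17:00, 17:15-18:15, 18:45-21:00 (subtract 1h to convert from UTC+1).
Bianca in UTC: 08:15-18:30, 19:45-20:45 (add 8h to convert from UTC-8).
Mateo in UTC: 10:15-17:15 (add 4h to convert from UTC-4).
Emeka in UTC: 09:30-11:45, 13:45-19:00 (add 1h to convert from UTC-1).
Clara ∩ Vera: 10:15-14:45, 15:00-17:00, 18:00-18:15, 20:30-21:00.
Clara ∩ Vera ∩ Bianca: 10:15-14:45, 15:00-17:00, 18:00-18:15, 20:30-20:45.
Clara ∩ Vera ∩ Bianca ∩ Mateo: 10:15-14:45, 15:00-17:00.
Clara ∩ Vera ∩ Bianca ∩ Mateo ∩ Emeka: 10:15-11:45, 13:45-14:45, 15:00-17:00.
Those are the intersection windows.
The longest is 15:00-17:00 at 120 minutes.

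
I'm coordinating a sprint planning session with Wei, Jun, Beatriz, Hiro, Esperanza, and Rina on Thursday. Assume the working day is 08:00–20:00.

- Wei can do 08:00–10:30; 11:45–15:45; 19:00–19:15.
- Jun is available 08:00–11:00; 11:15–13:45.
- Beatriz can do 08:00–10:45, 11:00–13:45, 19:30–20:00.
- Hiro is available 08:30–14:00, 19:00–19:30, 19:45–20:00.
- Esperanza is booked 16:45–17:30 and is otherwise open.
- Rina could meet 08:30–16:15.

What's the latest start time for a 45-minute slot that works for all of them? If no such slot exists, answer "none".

13:00

Wei free: 08:00-10:30, 11:45-15:45, 19:00-19:15.
Jun free: 08:00-11:00, 11:15-13:45.
Beatriz free: 08:00-10:45, 11:00-13:45, 19:30-20:00.
Hiro free: 08:30-14:00, 19:00-19:30, 19:45-20:00.
Esperanza free: 08:00-16:45, 17:30-20:00 (invert busy blocks within the working day).
Rina free: 08:30-16:15.
Wei ∩ Jun: 08:00-10:30, 11:45-13:45.
Wei ∩ Jun ∩ Beatriz: 08:00-10:30, 11:45-13:45.
Wei ∩ Jun ∩ Beatriz ∩ Hiro: 08:30-10:30, 11:45-13:45.
Wei ∩ Jun ∩ Beatriz ∩ Hiro ∩ Esperanza: 08:30-10:30, 11:45-13:45.
Wei ∩ Jun ∩ Beatriz ∩ Hiro ∩ Esperanza ∩ Rina: 08:30-10:30, 11:45-13:45.
The last common window of at least 45 minutes is 11:45-13:45; a 45-minute meeting can start as late as 13:00 and still end by 13:45.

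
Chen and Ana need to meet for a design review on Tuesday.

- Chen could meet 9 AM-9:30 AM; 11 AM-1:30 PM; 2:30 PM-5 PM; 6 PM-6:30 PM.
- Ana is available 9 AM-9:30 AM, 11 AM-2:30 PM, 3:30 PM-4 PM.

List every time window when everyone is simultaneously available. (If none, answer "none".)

09:00-09:30, 11:00-13:30, 15:30-16:00

Chen ∩ Ana: 09:00-09:30, 11:00-13:30, 15:30-16:00.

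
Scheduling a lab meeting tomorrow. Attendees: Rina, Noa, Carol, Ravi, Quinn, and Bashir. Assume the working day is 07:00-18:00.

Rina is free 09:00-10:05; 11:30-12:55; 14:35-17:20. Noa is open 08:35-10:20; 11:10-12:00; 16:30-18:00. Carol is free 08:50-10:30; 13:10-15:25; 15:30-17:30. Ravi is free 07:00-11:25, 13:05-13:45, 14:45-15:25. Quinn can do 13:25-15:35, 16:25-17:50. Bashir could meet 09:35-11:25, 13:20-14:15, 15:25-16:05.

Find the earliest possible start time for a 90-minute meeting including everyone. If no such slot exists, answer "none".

none

Rina ∩ Noa: 09:00-10:05, 11:30-12:00, 16:30-17:20.
Rina ∩ Noa ∩ Carol: 09:00-10:05, 16:30-17:20.
Rina ∩ Noa ∩ Carol ∩ Ravi: 09:00-10:05.
Rina ∩ Noa ∩ Carol ∩ Ravi ∩ Quinn: ∅.
Rina ∩ Noa ∩ Carol ∩ Ravi ∩ Quinn ∩ Bashir: ∅.
There is no time when everyone is free.
No common window is at least 90 minutes long.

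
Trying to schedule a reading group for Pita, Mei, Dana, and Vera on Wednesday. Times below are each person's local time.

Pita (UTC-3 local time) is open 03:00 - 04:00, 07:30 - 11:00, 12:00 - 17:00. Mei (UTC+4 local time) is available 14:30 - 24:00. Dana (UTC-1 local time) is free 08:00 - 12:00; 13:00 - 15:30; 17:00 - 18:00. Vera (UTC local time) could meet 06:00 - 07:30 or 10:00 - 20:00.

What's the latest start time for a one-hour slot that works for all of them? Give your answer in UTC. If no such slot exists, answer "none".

18:00

Pita in UTC: 06:00-07:00, 10:30-14:00, 15:00-20:00 (add 3h to convert from UTC-3).
Mei in UTC: 10:30-20:00 (subtract 4h to convert from UTC+4).
Dana in UTC: 09:00-13:00, 14:00-16:30, 18:00-19:00 (add 1h to convert from UTC-1).
Vera in UTC: 06:00-07:30, 10:00-20:00.
Pita ∩ Mei: 10:30-14:00, 15:00-20:00.
Pita ∩ Mei ∩ Dana: 10:30-13:00, 15:00-16:30, 18:00-19:00.
Pita ∩ Mei ∩ Dana ∩ Vera: 10:30-13:00, 15:00-16:30, 18:00-19:00.
The last common window of at least 60 minutes is 18:00-19:00; a 60-minute meeting can start as late as 18:00 and still end by 19:00.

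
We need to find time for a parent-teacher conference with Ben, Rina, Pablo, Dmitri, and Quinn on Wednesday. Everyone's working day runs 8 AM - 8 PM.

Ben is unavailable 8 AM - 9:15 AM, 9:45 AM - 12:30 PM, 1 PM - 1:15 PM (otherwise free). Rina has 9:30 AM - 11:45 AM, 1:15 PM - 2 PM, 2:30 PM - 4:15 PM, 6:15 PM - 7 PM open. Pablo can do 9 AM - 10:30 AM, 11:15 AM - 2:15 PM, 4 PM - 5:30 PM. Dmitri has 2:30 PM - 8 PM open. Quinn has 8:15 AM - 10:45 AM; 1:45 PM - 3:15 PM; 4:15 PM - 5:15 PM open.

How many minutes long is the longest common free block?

0

Ben free: 09:15-09:45, 12:30-13:00, 13:15-20:00 (invert busy blocks within the working day).
Rina free: 09:30-11:45, 13:15-14:00, 14:30-16:15, 18:15-19:00.
Pablo free: 09:00-10:30, 11:15-14:15, 16:00-17:30.
Dmitri free: 14:30-20:00.
Quinn free: 08:15-10:45, 13:45-15:15, 16:15-17:15.
Ben ∩ Rina: 09:30-09:45, 13:15-14:00, 14:30-16:15, 18:15-19:00.
Ben ∩ Rina ∩ Pablo: 09:30-09:45, 13:15-14:00, 16:00-16:15.
Ben ∩ Rina ∩ Pablo ∩ Dmitri: 16:00-16:15.
Ben ∩ Rina ∩ Pablo ∩ Dmitri ∩ Quinn: ∅.
There is no time when everyone is free.
No common window exists, so the longest block is 0 minutes.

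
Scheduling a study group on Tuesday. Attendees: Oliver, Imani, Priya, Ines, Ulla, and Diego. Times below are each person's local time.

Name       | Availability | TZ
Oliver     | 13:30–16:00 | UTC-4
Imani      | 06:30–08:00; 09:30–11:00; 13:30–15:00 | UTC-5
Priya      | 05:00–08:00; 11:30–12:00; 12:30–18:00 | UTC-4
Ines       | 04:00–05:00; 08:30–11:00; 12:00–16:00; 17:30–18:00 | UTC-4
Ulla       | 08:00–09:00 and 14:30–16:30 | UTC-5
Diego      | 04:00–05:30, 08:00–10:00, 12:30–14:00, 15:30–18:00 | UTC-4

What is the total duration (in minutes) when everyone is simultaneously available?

Oliver in UTC: 17:30-20:00 (add 4h to convert from UTC-4).
Imani in UTC: 11:30-13:00, 14:30-16:00, 18:30-20:00 (add 5h to convert from UTC-5).
Priya in UTC: 09:00-12:00, 15:30-16:00, 16:30-22:00 (add 4h to convert from UTC-4).
Ines in UTC: 08:00-09:00, 12:30-15:00, 16:00-20:00, 21:30-22:00 (add 4h to convert from UTC-4).
Ulla in UTC: 13:00-14:00, 19:30-21:30 (add 5h to convert from UTC-5).
Diego in UTC: 08:00-09:30, 12:00-14:00, 16:30-18:00, 19:30-22:00 (add 4h to convert from UTC-4).
Oliver ∩ Imani: 18:30-20:00.
Oliver ∩ Imani ∩ Priya: 18:30-20:00.
Oliver ∩ Imani ∩ Priya ∩ Ines: 18:30-20:00.
Oliver ∩ Imani ∩ Priya ∩ Ines ∩ Ulla: 19:30-20:00.
Oliver ∩ Imani ∩ Priya ∩ Ines ∩ Ulla ∩ Diego: 19:30-20:00.
Those are the intersection windows.
That's a single block of 30 minutes.

30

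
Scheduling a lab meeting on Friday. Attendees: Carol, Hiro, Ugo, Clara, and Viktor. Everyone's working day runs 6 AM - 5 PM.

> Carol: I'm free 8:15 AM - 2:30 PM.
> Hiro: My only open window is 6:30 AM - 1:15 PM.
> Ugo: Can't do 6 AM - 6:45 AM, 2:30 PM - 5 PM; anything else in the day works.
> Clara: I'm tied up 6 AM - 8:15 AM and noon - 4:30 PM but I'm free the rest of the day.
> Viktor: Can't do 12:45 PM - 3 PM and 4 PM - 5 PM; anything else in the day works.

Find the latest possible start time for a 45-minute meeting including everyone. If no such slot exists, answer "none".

11:15

Carol free: 08:15-14:30.
Hiro free: 06:30-13:15.
Ugo free: 06:45-14:30 (invert busy blocks within the working day).
Clara free: 08:15-12:00, 16:30-17:00 (invert busy blocks within the working day).
Viktor free: 06:00-12:45, 15:00-16:00 (invert busy blocks within the working day).
Carol ∩ Hiro: 08:15-13:15.
Carol ∩ Hiro ∩ Ugo: 08:15-13:15.
Carol ∩ Hiro ∩ Ugo ∩ Clara: 08:15-12:00.
Carol ∩ Hiro ∩ Ugo ∩ Clara ∩ Viktor: 08:15-12:00.
So the common availability across everyone is 08:15-12:00.
The last common window of at least 45 minutes is 08:15-12:00; a 45-minute meeting can start as late as 11:15 and still end by 12:00.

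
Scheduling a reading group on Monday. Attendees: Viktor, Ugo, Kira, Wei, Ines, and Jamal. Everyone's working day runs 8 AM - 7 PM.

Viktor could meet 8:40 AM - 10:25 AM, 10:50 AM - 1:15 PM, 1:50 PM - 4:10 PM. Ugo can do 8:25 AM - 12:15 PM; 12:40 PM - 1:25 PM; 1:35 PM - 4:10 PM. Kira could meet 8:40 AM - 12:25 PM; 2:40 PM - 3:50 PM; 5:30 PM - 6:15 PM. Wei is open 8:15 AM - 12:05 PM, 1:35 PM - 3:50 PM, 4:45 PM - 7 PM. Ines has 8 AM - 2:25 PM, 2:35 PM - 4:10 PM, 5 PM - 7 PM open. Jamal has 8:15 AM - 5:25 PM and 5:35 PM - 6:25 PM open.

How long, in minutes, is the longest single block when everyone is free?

Viktor ∩ Ugo: 08:40-10:25, 10:50-12:15, 12:40-13:15, 13:50-16:10.
Viktor ∩ Ugo ∩ Kira: 08:40-10:25, 10:50-12:15, 14:40-15:50.
Viktor ∩ Ugo ∩ Kira ∩ Wei: 08:40-10:25, 10:50-12:05, 14:40-15:50.
Viktor ∩ Ugo ∩ Kira ∩ Wei ∩ Ines: 08:40-10:25, 10:50-12:05, 14:40-15:50.
Viktor ∩ Ugo ∩ Kira ∩ Wei ∩ Ines ∩ Jamal: 08:40-10:25, 10:50-12:05, 14:40-15:50.
The longest is 08:40-10:25 at 105 minutes.

105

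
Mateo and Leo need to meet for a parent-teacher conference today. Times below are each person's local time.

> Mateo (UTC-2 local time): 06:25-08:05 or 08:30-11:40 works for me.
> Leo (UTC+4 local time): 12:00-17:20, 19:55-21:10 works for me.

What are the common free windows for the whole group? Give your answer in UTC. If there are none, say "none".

08:25-10:05, 10:30-13:20

Mateo in UTC: 08:25-10:05, 10:30-13:40 (add 2h to convert from UTC-2).
Leo in UTC: 08:00-13:20, 15:55-17:10 (subtract 4h to convert from UTC+4).
Mateo ∩ Leo: 08:25-10:05, 10:30-13:20.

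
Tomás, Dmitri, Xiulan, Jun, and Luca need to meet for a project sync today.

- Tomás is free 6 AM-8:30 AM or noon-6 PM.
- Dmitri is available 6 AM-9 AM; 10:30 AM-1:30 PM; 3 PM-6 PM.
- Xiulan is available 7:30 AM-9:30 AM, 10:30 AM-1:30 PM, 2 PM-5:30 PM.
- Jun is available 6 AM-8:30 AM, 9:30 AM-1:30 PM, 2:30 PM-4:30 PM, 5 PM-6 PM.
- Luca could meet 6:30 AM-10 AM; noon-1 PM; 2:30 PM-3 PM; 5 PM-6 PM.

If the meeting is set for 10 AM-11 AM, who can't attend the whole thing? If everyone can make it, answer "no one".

Tomás: not fully free for 10:00-11:00. Dmitri: not fully free for 10:00-11:00. Xiulan: not fully free for 10:00-11:00. Jun: free for 10:00-11:00. Luca: not fully free for 10:00-11:00.

Dmitri, Luca, Tomás, Xiulan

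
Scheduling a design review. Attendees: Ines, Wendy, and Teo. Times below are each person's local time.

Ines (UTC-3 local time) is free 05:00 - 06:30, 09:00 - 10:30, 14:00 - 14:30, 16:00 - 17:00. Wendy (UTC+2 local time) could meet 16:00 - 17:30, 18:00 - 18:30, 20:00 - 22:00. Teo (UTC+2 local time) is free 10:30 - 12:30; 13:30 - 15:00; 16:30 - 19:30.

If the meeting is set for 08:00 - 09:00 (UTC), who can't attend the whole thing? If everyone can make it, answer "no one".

Ines in UTC: 08:00-09:30, 12:00-13:30, 17:00-17:30, 19:00-20:00 (add 3h to convert from UTC-3).
Wendy in UTC: 14:00-15:30, 16:00-16:30, 18:00-20:00 (subtract 2h to convert from UTC+2).
Teo in UTC: 08:30-10:30, 11:30-13:00, 14:30-17:30 (subtract 2h to convert from UTC+2).
Ines: free for 08:00-09:00. Wendy: not fully free for 08:00-09:00. Teo: not fully free for 08:00-09:00.

Teo, Wendy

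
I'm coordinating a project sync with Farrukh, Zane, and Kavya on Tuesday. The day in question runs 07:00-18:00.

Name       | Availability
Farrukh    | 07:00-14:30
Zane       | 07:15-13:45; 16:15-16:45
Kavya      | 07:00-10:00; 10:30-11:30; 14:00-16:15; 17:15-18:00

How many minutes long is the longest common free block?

Farrukh ∩ Zane: 07:15-13:45.
Farrukh ∩ Zane ∩ Kavya: 07:15-10:00, 10:30-11:30.
Those are the intersection windows.
The longest is 07:15-10:00 at 165 minutes.

165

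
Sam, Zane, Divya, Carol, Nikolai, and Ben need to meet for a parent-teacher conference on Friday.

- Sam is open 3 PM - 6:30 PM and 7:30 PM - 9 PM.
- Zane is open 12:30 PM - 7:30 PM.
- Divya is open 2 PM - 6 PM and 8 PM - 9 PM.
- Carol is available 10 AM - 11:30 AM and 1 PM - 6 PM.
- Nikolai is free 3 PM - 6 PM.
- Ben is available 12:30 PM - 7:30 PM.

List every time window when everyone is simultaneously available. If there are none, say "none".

15:00-18:00

Sam ∩ Zane: 15:00-18:30.
Sam ∩ Zane ∩ Divya: 15:00-18:00.
Sam ∩ Zane ∩ Divya ∩ Carol: 15:00-18:00.
Sam ∩ Zane ∩ Divya ∩ Carol ∩ Nikolai: 15:00-18:00.
Sam ∩ Zane ∩ Divya ∩ Carol ∩ Nikolai ∩ Ben: 15:00-18:00.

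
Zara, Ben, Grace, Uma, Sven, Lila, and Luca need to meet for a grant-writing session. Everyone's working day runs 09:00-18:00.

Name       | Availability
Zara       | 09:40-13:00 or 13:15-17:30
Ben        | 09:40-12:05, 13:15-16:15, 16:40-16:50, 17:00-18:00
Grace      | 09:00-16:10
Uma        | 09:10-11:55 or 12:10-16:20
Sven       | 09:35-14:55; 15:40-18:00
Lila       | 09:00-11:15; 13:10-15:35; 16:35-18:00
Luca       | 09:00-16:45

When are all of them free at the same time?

Zara ∩ Ben: 09:40-12:05, 13:15-16:15, 16:40-16:50, 17:00-17:30.
Zara ∩ Ben ∩ Grace: 09:40-12:05, 13:15-16:10.
Zara ∩ Ben ∩ Grace ∩ Uma: 09:40-11:55, 13:15-16:10.
Zara ∩ Ben ∩ Grace ∩ Uma ∩ Sven: 09:40-11:55, 13:15-14:55, 15:40-16:10.
Zara ∩ Ben ∩ Grace ∩ Uma ∩ Sven ∩ Lila: 09:40-11:15, 13:15-14:55.
Zara ∩ Ben ∩ Grace ∩ Uma ∩ Sven ∩ Lila ∩ Luca: 09:40-11:15, 13:15-14:55.

09:40-11:15, 13:15-14:55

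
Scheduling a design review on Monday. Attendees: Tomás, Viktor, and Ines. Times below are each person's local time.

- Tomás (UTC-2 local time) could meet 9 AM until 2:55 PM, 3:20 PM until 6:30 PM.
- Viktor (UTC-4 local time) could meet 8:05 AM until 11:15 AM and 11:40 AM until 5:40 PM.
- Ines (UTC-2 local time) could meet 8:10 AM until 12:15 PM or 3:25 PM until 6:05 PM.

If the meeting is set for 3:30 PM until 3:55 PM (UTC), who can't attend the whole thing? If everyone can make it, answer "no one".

Ines, Viktor

Tomás in UTC: 11:00-16:55, 17:20-20:30 (add 2h to convert from UTC-2).
Viktor in UTC: 12:05-15:15, 15:40-21:40 (add 4h to convert from UTC-4).
Ines in UTC: 10:10-14:15, 17:25-20:05 (add 2h to convert from UTC-2).
Tomás: free for 15:30-15:55. Viktor: not fully free for 15:30-15:55. Ines: not fully free for 15:30-15:55.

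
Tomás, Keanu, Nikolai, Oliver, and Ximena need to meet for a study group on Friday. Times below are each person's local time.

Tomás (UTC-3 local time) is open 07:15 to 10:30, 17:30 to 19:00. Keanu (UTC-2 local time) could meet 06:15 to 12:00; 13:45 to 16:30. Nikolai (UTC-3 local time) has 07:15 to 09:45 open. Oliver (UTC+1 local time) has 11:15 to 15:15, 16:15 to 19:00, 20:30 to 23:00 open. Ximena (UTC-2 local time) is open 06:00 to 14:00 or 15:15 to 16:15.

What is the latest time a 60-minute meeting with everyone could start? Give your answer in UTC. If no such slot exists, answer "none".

Tomás in UTC: 10:15-13:30, 20:30-22:00 (add 3h to convert from UTC-3).
Keanu in UTC: 08:15-14:00, 15:45-18:30 (add 2h to convert from UTC-2).
Nikolai in UTC: 10:15-12:45 (add 3h to convert from UTC-3).
Oliver in UTC: 10:15-14:15, 15:15-18:00, 19:30-22:00 (subtract 1h to convert from UTC+1).
Ximena in UTC: 08:00-16:00, 17:15-18:15 (add 2h to convert from UTC-2).
Tomás ∩ Keanu: 10:15-13:30.
Tomás ∩ Keanu ∩ Nikolai: 10:15-12:45.
Tomás ∩ Keanu ∩ Nikolai ∩ Oliver: 10:15-12:45.
Tomás ∩ Keanu ∩ Nikolai ∩ Oliver ∩ Ximena: 10:15-12:45.
The last common window of at least 60 minutes is 10:15-12:45; a 60-minute meeting can start as late as 11:45 and still end by 12:45.

11:45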